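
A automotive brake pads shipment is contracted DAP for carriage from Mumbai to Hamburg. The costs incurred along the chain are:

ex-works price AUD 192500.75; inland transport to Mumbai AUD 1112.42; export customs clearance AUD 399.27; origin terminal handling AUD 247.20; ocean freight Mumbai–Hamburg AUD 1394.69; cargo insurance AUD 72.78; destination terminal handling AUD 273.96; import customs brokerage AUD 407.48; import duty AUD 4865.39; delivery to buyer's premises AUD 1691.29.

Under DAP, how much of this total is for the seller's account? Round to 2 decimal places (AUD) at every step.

DAP: the seller bears all costs to the named destination except import duty and clearance.
Seller's account: goods 192500.75 + inland to port 1112.42 + export clearance 399.27 + origin terminal 247.20 + freight 1394.69 + insurance 72.78 + destination terminal 273.96 + delivery 1691.29 = 197692.36
Buyer's account: brokerage 407.48 + duty 4865.39 = 5272.87

Seller's account: AUD 197692.36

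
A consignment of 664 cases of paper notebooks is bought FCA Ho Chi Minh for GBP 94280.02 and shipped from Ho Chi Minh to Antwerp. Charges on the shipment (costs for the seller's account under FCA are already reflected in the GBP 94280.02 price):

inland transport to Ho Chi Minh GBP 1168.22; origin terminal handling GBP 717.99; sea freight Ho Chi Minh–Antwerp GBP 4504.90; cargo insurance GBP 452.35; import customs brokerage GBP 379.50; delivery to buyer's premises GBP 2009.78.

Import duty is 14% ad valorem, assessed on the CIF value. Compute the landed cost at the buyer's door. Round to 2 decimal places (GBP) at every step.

Total landed cost: GBP 116338.28

FCA: the seller delivers export-cleared goods to the carrier; the buyer bears costs from that point.
Already in the invoice (seller's account under FCA): inland to port — exclude.
CIF value = FCA price + origin terminal + freight + insurance = 94280.02 + 717.99 + 4504.90 + 452.35 = 99955.26
Import duty = 99955.26 × 14% = 13993.74
Buyer bears: origin terminal 717.99 + freight 4504.90 + insurance 452.35 + brokerage 379.50 + delivery 2009.78 + duty 13993.74 = 22058.26
Landed cost = invoice 94280.02 + 22058.26 = 116338.28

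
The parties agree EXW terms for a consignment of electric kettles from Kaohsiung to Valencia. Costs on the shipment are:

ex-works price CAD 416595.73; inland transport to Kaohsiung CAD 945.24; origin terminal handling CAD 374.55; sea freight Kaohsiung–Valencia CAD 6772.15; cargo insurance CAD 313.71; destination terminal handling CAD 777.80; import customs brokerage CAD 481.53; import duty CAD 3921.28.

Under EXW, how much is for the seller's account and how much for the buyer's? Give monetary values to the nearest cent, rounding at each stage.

Seller: CAD 416595.73; buyer: CAD 13586.26

EXW: the seller makes goods available at their premises; the buyer bears all onward costs.
Seller's account: goods 416595.73 = 416595.73
Buyer's account: inland to port 945.24 + origin terminal 374.55 + freight 6772.15 + insurance 313.71 + destination terminal 777.80 + brokerage 481.53 + duty 3921.28 = 13586.26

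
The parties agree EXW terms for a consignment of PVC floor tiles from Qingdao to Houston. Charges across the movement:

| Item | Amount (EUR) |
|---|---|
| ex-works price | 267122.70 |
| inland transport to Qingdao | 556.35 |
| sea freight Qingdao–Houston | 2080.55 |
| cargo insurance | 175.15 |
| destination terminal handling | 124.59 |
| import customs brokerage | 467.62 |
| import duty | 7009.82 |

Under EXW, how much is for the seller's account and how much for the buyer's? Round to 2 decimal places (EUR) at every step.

EXW: the seller makes goods available at their premises; the buyer bears all onward costs.
Seller's account: goods 267122.70 = 267122.70
Buyer's account: inland to port 556.35 + freight 2080.55 + insurance 175.15 + destination terminal 124.59 + brokerage 467.62 + duty 7009.82 = 10414.08

Seller: EUR 267122.70; buyer: EUR 10414.08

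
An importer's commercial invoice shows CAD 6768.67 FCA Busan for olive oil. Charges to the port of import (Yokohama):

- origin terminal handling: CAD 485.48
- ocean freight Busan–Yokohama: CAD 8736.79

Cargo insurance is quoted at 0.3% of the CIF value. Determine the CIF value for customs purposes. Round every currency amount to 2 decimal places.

CIF value: CAD 16039.06

Let C be the CIF value. C = FCA price + pre-shipment costs + freight + 0.3% × C
C − 0.3% × C = 6768.67 + 485.48 + 8736.79
0.997 × C = 15990.94
C = 15990.94 / 0.997 = 16039.06
Insurance premium = 0.3% × 16039.06 = 48.12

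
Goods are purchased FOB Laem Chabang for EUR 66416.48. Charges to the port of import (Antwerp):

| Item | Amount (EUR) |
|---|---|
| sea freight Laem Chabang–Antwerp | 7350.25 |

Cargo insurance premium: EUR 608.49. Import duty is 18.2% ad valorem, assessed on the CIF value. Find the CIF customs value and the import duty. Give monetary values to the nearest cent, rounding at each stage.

CIF value: EUR 74375.22; import duty: EUR 13536.29

CIF = FOB price + freight + insurance
CIF = 66416.48 + 7350.25 + 608.49 = 74375.22
Import duty = 74375.22 × 18.2% = 13536.29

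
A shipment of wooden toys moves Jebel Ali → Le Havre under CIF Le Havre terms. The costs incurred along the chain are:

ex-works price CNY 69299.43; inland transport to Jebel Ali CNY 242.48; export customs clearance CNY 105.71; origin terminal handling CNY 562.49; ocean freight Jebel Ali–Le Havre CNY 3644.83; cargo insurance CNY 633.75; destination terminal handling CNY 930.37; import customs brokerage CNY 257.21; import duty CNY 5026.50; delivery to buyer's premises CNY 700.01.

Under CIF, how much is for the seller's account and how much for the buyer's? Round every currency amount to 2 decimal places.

CIF: the seller pays costs through ocean freight and marine insurance to the destination port.
Seller's account: goods 69299.43 + inland to port 242.48 + export clearance 105.71 + origin terminal 562.49 + freight 3644.83 + insurance 633.75 = 74488.69
Buyer's account: destination terminal 930.37 + brokerage 257.21 + duty 5026.50 + delivery 700.01 = 6914.09

Seller: CNY 74488.69; buyer: CNY 6914.09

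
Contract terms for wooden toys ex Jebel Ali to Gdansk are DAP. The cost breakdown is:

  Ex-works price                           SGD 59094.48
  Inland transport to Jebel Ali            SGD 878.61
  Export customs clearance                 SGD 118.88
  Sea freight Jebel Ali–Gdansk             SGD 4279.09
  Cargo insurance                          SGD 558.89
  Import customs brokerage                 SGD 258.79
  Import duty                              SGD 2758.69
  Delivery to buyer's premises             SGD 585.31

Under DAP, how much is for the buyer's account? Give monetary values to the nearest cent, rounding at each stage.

DAP: the seller bears all costs to the named destination except import duty and clearance.
Seller's account: goods 59094.48 + inland to port 878.61 + export clearance 118.88 + freight 4279.09 + insurance 558.89 + delivery 585.31 = 65515.26
Buyer's account: brokerage 258.79 + duty 2758.69 = 3017.48

Buyer's account: SGD 3017.48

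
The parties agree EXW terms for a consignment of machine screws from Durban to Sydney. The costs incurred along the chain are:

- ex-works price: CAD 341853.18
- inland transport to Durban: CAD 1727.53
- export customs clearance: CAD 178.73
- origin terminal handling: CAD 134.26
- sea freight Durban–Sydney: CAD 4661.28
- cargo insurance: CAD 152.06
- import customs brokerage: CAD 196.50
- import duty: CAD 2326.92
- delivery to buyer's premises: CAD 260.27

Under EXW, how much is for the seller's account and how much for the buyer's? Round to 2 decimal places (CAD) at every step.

Seller: CAD 341853.18; buyer: CAD 9637.55

EXW: the seller makes goods available at their premises; the buyer bears all onward costs.
Seller's account: goods 341853.18 = 341853.18
Buyer's account: inland to port 1727.53 + export clearance 178.73 + origin terminal 134.26 + freight 4661.28 + insurance 152.06 + brokerage 196.50 + duty 2326.92 + delivery 260.27 = 9637.55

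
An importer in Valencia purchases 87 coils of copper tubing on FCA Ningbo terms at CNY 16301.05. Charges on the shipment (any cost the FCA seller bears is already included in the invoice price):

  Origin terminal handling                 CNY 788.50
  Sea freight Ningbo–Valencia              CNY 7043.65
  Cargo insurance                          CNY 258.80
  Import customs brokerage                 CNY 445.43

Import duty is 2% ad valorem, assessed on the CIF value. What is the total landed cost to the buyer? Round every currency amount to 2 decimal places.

FCA: the seller delivers export-cleared goods to the carrier; the buyer bears costs from that point.
CIF value = FCA price + origin terminal + freight + insurance = 16301.05 + 788.50 + 7043.65 + 258.80 = 24392.00
Import duty = 24392.00 × 2% = 487.84
Buyer bears: origin terminal 788.50 + freight 7043.65 + insurance 258.80 + brokerage 445.43 + duty 487.84 = 9024.22
Landed cost = invoice 16301.05 + 9024.22 = 25325.27

Total landed cost: CNY 25325.27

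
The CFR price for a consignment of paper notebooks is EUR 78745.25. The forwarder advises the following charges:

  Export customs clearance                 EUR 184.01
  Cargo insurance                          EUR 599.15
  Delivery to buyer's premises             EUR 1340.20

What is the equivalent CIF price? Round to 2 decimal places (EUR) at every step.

CIF price: EUR 79344.40

Not relevant to the conversion: export clearance — on the seller under both CFR and CIF; already in the CFR price and stays in the CIF price. delivery — on the buyer under both terms; not part of either seller's price.
From CFR to CIF, the seller additionally bears: insurance.
CIF price = 78745.25 + 599.15 = 79344.40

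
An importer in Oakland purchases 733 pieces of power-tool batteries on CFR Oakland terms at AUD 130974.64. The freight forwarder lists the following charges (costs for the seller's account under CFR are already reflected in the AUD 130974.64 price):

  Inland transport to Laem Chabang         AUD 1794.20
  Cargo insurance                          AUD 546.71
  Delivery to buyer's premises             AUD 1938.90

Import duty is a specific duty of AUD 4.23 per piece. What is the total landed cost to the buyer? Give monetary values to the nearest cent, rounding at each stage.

CFR: the seller pays costs through ocean freight to the destination port, but not insurance.
Already in the invoice (seller's account under CFR): inland to port — exclude.
CIF value = CFR price + insurance = 130974.64 + 546.71 = 131521.35
Import duty = 733 × 4.23 = 3100.59
Buyer bears: insurance 546.71 + delivery 1938.90 + duty 3100.59 = 5586.20
Landed cost = invoice 130974.64 + 5586.20 = 136560.84

Total landed cost: AUD 136560.84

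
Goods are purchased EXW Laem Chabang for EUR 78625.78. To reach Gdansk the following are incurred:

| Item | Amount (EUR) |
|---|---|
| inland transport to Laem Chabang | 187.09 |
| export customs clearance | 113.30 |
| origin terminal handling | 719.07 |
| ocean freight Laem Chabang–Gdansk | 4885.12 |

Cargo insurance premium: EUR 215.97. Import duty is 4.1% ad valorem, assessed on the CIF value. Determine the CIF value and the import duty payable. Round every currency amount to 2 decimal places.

CIF value: EUR 84746.33; import duty: EUR 3474.60

CIF = EXW price + pre-shipment costs + freight + insurance
CIF = 78625.78 + 187.09 + 113.30 + 719.07 + 4885.12 + 215.97 = 84746.33
Import duty = 84746.33 × 4.1% = 3474.60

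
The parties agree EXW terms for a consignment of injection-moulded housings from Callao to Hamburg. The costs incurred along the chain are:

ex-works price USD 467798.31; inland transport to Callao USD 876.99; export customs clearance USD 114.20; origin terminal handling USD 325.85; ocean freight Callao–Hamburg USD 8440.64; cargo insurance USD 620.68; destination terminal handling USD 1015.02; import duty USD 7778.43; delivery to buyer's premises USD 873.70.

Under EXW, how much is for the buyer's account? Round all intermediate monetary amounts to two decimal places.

Buyer's account: USD 20045.51

EXW: the seller makes goods available at their premises; the buyer bears all onward costs.
Seller's account: goods 467798.31 = 467798.31
Buyer's account: inland to port 876.99 + export clearance 114.20 + origin terminal 325.85 + freight 8440.64 + insurance 620.68 + destination terminal 1015.02 + duty 7778.43 + delivery 873.70 = 20045.51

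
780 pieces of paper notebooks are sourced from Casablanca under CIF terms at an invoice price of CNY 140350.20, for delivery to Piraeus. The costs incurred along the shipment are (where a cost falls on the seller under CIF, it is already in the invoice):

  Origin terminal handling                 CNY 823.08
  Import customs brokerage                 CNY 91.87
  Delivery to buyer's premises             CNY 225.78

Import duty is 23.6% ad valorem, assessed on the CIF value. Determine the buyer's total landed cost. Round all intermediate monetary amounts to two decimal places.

Total landed cost: CNY 173790.50

CIF: the seller pays costs through ocean freight and marine insurance to the destination port.
Already in the invoice (seller's account under CIF): origin terminal — exclude.
The CIF price already equals the CIF value: 140350.20
Import duty = 140350.20 × 23.6% = 33122.65
Buyer bears: brokerage 91.87 + delivery 225.78 + duty 33122.65 = 33440.30
Landed cost = invoice 140350.20 + 33440.30 = 173790.50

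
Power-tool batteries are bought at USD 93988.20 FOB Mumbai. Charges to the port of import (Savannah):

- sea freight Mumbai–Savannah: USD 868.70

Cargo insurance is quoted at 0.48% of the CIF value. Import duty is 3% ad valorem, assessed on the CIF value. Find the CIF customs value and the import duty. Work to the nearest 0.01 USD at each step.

CIF value: USD 95314.41; import duty: USD 2859.43

Let C be the CIF value. C = FOB price + freight + 0.48% × C
C − 0.48% × C = 93988.20 + 868.70
0.9952 × C = 94856.90
C = 94856.90 / 0.9952 = 95314.41
Insurance premium = 0.48% × 95314.41 = 457.51
Import duty = 95314.41 × 3% = 2859.43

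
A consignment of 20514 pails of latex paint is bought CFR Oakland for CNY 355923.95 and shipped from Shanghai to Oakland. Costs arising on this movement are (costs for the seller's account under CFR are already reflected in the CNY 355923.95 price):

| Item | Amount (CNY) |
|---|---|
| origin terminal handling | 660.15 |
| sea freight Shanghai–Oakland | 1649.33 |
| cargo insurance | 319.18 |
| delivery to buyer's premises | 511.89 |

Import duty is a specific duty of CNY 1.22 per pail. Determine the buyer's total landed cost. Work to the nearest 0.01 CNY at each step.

CFR: the seller pays costs through ocean freight to the destination port, but not insurance.
Already in the invoice (seller's account under CFR): origin terminal, freight — exclude.
CIF value = CFR price + insurance = 355923.95 + 319.18 = 356243.13
Import duty = 20514 × 1.22 = 25027.08
Buyer bears: insurance 319.18 + delivery 511.89 + duty 25027.08 = 25858.15
Landed cost = invoice 355923.95 + 25858.15 = 381782.10

Total landed cost: CNY 381782.10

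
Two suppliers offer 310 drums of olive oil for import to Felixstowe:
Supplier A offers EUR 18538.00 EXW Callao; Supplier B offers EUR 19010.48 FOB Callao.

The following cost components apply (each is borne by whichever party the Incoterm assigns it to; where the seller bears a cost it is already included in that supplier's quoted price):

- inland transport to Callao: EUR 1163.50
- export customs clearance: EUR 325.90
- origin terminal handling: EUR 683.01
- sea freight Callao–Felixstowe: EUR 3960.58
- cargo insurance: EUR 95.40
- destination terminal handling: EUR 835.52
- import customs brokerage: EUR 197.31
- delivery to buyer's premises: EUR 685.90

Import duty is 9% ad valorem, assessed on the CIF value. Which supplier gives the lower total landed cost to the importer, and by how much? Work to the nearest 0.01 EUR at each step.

Supplier B is cheaper by EUR 1852.93

Supplier A (EXW):
CIF value = EXW price + inland to port + export clearance + origin terminal + freight + insurance = 18538.00 + 1163.50 + 325.90 + 683.01 + 3960.58 + 95.40 = 24766.39
Import duty = 24766.39 × 9% = 2228.98
Buyer bears (A): 1163.50 + 325.90 + 683.01 + 3960.58 + 95.40 + 835.52 + 197.31 + 685.90 = 7947.12
Landed cost (A) = invoice 18538.00 + 7947.12 + duty 2228.98 = 28714.10
Supplier B (FOB):
CIF value = FOB price + freight + insurance = 19010.48 + 3960.58 + 95.40 = 23066.46
Import duty = 23066.46 × 9% = 2075.98
Buyer bears (B): 3960.58 + 95.40 + 835.52 + 197.31 + 685.90 = 5774.71
Landed cost (B) = invoice 19010.48 + 5774.71 + duty 2075.98 = 26861.17
Difference = |28714.10 − 26861.17| = 1852.93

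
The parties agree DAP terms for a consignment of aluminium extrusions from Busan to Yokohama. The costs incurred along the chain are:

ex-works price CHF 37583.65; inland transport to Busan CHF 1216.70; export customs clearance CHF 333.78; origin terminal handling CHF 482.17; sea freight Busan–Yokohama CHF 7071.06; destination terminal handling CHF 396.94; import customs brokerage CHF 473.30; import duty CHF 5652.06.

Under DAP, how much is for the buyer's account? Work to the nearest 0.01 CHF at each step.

Buyer's account: CHF 6125.36

DAP: the seller bears all costs to the named destination except import duty and clearance.
Seller's account: goods 37583.65 + inland to port 1216.70 + export clearance 333.78 + origin terminal 482.17 + freight 7071.06 + destination terminal 396.94 = 47084.30
Buyer's account: brokerage 473.30 + duty 5652.06 = 6125.36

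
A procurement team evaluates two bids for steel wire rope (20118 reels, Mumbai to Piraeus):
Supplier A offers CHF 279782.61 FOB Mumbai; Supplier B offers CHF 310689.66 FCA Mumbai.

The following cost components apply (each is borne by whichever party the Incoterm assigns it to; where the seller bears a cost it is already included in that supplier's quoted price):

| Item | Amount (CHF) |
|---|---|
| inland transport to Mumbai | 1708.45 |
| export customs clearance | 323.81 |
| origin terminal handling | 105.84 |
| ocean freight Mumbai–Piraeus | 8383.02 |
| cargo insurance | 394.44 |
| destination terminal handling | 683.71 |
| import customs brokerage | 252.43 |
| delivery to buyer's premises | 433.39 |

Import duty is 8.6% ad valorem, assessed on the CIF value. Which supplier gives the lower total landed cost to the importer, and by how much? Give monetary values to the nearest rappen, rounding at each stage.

Supplier A (FOB):
CIF value = FOB price + freight + insurance = 279782.61 + 8383.02 + 394.44 = 288560.07
Import duty = 288560.07 × 8.6% = 24816.17
Buyer bears (A): 8383.02 + 394.44 + 683.71 + 252.43 + 433.39 = 10146.99
Landed cost (A) = invoice 279782.61 + 10146.99 + duty 24816.17 = 314745.77
Supplier B (FCA):
CIF value = FCA price + origin terminal + freight + insurance = 310689.66 + 105.84 + 8383.02 + 394.44 = 319572.96
Import duty = 319572.96 × 8.6% = 27483.27
Buyer bears (B): 105.84 + 8383.02 + 394.44 + 683.71 + 252.43 + 433.39 = 10252.83
Landed cost (B) = invoice 310689.66 + 10252.83 + duty 27483.27 = 348425.76
Difference = |314745.77 − 348425.76| = 33679.99

Supplier A is cheaper by CHF 33679.99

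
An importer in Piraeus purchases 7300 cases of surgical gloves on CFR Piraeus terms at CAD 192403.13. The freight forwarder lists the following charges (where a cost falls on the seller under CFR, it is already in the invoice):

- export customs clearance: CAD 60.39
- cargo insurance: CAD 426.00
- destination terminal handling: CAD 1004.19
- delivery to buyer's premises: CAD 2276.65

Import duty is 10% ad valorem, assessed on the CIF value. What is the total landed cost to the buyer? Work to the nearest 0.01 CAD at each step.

Total landed cost: CAD 215392.88

CFR: the seller pays costs through ocean freight to the destination port, but not insurance.
Already in the invoice (seller's account under CFR): export clearance — exclude.
CIF value = CFR price + insurance = 192403.13 + 426.00 = 192829.13
Import duty = 192829.13 × 10% = 19282.91
Buyer bears: insurance 426.00 + destination terminal 1004.19 + delivery 2276.65 + duty 19282.91 = 22989.75
Landed cost = invoice 192403.13 + 22989.75 = 215392.88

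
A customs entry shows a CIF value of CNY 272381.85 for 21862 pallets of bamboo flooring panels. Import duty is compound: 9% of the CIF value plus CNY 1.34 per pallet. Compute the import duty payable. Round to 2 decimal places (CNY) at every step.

Ad valorem component: 272381.85 × 9% = 24514.37
Specific component: 21862 × 1.34 = 29295.08
Import duty = 24514.37 + 29295.08 = 53809.45

Import duty: CNY 53809.45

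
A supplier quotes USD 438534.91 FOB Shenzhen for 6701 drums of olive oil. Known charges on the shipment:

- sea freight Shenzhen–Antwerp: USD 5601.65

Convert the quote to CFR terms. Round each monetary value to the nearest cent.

CFR price: USD 444136.56

From FOB to CFR, the seller additionally bears: freight.
CFR price = 438534.91 + 5601.65 = 444136.56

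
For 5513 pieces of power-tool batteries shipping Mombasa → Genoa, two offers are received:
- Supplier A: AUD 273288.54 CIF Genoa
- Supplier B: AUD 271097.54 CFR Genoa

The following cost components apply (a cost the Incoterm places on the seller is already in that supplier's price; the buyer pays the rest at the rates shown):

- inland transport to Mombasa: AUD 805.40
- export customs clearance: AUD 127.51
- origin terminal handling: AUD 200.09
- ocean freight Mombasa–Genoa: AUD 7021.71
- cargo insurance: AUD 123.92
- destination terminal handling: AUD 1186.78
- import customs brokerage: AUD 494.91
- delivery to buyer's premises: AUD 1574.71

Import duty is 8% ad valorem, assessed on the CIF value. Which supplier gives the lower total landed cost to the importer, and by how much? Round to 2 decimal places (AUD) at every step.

Supplier A (CIF):
The CIF price already equals the CIF value: 273288.54
Import duty = 273288.54 × 8% = 21863.08
Buyer bears (A): 1186.78 + 494.91 + 1574.71 = 3256.40
Landed cost (A) = invoice 273288.54 + 3256.40 + duty 21863.08 = 298408.02
Supplier B (CFR):
CIF value = CFR price + insurance = 271097.54 + 123.92 = 271221.46
Import duty = 271221.46 × 8% = 21697.72
Buyer bears (B): 123.92 + 1186.78 + 494.91 + 1574.71 = 3380.32
Landed cost (B) = invoice 271097.54 + 3380.32 + duty 21697.72 = 296175.58
Difference = |298408.02 − 296175.58| = 2232.44

Supplier B is cheaper by AUD 2232.44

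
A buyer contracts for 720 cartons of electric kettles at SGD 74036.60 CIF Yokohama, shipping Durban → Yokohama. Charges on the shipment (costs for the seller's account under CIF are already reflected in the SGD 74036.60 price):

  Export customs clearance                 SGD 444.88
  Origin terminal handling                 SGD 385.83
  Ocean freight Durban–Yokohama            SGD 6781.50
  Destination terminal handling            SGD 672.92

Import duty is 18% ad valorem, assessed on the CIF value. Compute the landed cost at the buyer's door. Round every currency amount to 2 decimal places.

CIF: the seller pays costs through ocean freight and marine insurance to the destination port.
Already in the invoice (seller's account under CIF): export clearance, origin terminal, freight — exclude.
The CIF price already equals the CIF value: 74036.60
Import duty = 74036.60 × 18% = 13326.59
Buyer bears: destination terminal 672.92 + duty 13326.59 = 13999.51
Landed cost = invoice 74036.60 + 13999.51 = 88036.11

Total landed cost: SGD 88036.11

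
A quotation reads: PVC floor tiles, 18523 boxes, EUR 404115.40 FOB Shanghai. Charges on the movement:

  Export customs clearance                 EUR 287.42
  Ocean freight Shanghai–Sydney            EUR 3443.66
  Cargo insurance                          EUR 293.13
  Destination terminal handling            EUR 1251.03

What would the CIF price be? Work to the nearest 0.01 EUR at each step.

Not relevant to the conversion: export clearance — on the seller under both FOB and CIF; already in the FOB price and stays in the CIF price. destination terminal — on the buyer under both terms; not part of either seller's price.
From FOB to CIF, the seller additionally bears: freight, insurance.
CIF price = 404115.40 + 3443.66 + 293.13 = 407852.19

CIF price: EUR 407852.19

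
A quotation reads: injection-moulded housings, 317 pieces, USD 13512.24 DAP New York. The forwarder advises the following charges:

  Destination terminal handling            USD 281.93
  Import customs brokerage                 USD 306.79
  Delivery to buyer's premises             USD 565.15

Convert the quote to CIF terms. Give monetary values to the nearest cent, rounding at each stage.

CIF price: USD 12665.16

Not relevant to the conversion: brokerage — on the buyer under both terms; not part of either seller's price.
From DAP to CIF, the seller no longer bears: destination terminal, delivery.
CIF price = 13512.24 − 281.93 − 565.15 = 12665.16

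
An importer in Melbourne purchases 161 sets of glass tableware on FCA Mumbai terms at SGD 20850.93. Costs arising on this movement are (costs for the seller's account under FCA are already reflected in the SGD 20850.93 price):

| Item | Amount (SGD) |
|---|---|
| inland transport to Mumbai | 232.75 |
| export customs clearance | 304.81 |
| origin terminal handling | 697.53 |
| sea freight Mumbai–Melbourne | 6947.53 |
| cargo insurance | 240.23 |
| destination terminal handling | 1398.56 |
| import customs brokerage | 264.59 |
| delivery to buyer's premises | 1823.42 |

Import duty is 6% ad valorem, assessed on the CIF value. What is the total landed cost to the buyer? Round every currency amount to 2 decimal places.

FCA: the seller delivers export-cleared goods to the carrier; the buyer bears costs from that point.
Already in the invoice (seller's account under FCA): inland to port, export clearance — exclude.
CIF value = FCA price + origin terminal + freight + insurance = 20850.93 + 697.53 + 6947.53 + 240.23 = 28736.22
Import duty = 28736.22 × 6% = 1724.17
Buyer bears: origin terminal 697.53 + freight 6947.53 + insurance 240.23 + destination terminal 1398.56 + brokerage 264.59 + delivery 1823.42 + duty 1724.17 = 13096.03
Landed cost = invoice 20850.93 + 13096.03 = 33946.96

Total landed cost: SGD 33946.96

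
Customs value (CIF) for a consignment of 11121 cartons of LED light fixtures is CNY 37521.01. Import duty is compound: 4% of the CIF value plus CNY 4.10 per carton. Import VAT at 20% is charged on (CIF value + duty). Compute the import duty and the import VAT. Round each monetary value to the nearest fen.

Ad valorem component: 37521.01 × 4% = 1500.84
Specific component: 11121 × 4.10 = 45596.10
Import duty = 1500.84 + 45596.10 = 47096.94
VAT base = CIF + duty = 37521.01 + 47096.94 = 84617.95
Import VAT = 84617.95 × 20% = 16923.59

Import duty: CNY 47096.94; import VAT: CNY 16923.59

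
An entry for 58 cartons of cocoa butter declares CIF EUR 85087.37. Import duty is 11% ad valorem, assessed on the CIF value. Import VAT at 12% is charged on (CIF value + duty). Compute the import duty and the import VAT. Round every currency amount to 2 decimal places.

Import duty = 85087.37 × 11% = 9359.61
VAT base = CIF + duty = 85087.37 + 9359.61 = 94446.98
Import VAT = 94446.98 × 12% = 11333.64

Import duty: EUR 9359.61; import VAT: EUR 11333.64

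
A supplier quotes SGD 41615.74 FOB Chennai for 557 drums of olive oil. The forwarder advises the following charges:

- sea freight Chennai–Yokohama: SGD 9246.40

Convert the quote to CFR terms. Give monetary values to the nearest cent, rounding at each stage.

CFR price: SGD 50862.14

From FOB to CFR, the seller additionally bears: freight.
CFR price = 41615.74 + 9246.40 = 50862.14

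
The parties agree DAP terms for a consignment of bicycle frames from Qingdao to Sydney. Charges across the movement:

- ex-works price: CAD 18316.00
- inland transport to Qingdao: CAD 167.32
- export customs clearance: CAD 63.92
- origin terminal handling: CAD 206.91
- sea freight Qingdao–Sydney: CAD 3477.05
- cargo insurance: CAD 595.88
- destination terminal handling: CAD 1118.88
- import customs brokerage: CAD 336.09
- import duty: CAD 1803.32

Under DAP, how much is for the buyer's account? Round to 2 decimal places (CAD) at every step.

DAP: the seller bears all costs to the named destination except import duty and clearance.
Seller's account: goods 18316.00 + inland to port 167.32 + export clearance 63.92 + origin terminal 206.91 + freight 3477.05 + insurance 595.88 + destination terminal 1118.88 = 23945.96
Buyer's account: brokerage 336.09 + duty 1803.32 = 2139.41

Buyer's account: CAD 2139.41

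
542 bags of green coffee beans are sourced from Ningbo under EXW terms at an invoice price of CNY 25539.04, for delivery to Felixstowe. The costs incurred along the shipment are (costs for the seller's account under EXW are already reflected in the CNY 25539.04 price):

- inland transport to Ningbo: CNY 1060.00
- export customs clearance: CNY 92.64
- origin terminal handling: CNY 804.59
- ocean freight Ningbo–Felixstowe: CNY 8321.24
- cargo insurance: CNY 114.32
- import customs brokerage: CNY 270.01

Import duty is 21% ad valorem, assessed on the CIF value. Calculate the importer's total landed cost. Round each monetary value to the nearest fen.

Total landed cost: CNY 43747.52

EXW: the seller makes goods available at their premises; the buyer bears all onward costs.
CIF value = EXW price + inland to port + export clearance + origin terminal + freight + insurance = 25539.04 + 1060.00 + 92.64 + 804.59 + 8321.24 + 114.32 = 35931.83
Import duty = 35931.83 × 21% = 7545.68
Buyer bears: inland to port 1060.00 + export clearance 92.64 + origin terminal 804.59 + freight 8321.24 + insurance 114.32 + brokerage 270.01 + duty 7545.68 = 18208.48
Landed cost = invoice 25539.04 + 18208.48 = 43747.52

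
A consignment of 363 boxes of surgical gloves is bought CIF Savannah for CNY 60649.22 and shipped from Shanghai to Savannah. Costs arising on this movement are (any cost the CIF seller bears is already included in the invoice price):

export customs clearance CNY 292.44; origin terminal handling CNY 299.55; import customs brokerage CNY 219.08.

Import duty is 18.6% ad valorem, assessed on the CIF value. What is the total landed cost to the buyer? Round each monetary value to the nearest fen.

Total landed cost: CNY 72149.05

CIF: the seller pays costs through ocean freight and marine insurance to the destination port.
Already in the invoice (seller's account under CIF): export clearance, origin terminal — exclude.
The CIF price already equals the CIF value: 60649.22
Import duty = 60649.22 × 18.6% = 11280.75
Buyer bears: brokerage 219.08 + duty 11280.75 = 11499.83
Landed cost = invoice 60649.22 + 11499.83 = 72149.05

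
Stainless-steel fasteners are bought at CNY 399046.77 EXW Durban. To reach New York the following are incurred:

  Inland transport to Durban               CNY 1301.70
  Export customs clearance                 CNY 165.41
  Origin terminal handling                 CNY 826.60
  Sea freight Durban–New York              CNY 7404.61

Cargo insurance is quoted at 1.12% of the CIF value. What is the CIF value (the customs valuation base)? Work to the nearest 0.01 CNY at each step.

Let C be the CIF value. C = EXW price + pre-shipment costs + freight + 1.12% × C
C − 1.12% × C = 399046.77 + 1301.70 + 165.41 + 826.60 + 7404.61
0.9888 × C = 408745.09
C = 408745.09 / 0.9888 = 413374.89
Insurance premium = 1.12% × 413374.89 = 4629.80

CIF value: CNY 413374.89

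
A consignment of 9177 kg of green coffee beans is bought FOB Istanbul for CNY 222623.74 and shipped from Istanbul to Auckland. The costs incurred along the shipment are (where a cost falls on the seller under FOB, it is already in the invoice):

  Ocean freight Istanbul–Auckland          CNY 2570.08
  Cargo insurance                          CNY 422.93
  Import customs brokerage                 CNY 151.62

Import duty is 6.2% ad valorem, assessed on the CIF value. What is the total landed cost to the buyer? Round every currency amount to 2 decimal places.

FOB: the seller bears costs until goods are on board at the origin port; the buyer bears freight, insurance and all costs thereafter.
CIF value = FOB price + freight + insurance = 222623.74 + 2570.08 + 422.93 = 225616.75
Import duty = 225616.75 × 6.2% = 13988.24
Buyer bears: freight 2570.08 + insurance 422.93 + brokerage 151.62 + duty 13988.24 = 17132.87
Landed cost = invoice 222623.74 + 17132.87 = 239756.61

Total landed cost: CNY 239756.61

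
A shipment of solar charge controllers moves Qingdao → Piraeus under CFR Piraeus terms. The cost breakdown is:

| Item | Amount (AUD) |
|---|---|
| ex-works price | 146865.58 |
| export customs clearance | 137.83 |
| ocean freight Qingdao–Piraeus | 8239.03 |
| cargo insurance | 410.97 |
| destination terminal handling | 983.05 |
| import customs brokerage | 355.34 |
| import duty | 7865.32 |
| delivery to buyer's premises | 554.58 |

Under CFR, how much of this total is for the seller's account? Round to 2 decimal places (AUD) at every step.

CFR: the seller pays costs through ocean freight to the destination port, but not insurance.
Seller's account: goods 146865.58 + export clearance 137.83 + freight 8239.03 = 155242.44
Buyer's account: insurance 410.97 + destination terminal 983.05 + brokerage 355.34 + duty 7865.32 + delivery 554.58 = 10169.26

Seller's account: AUD 155242.44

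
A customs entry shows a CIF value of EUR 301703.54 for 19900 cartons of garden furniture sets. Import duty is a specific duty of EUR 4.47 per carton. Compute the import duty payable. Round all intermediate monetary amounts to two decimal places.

Import duty: EUR 88953.00

Import duty = 19900 × 4.47 = 88953.00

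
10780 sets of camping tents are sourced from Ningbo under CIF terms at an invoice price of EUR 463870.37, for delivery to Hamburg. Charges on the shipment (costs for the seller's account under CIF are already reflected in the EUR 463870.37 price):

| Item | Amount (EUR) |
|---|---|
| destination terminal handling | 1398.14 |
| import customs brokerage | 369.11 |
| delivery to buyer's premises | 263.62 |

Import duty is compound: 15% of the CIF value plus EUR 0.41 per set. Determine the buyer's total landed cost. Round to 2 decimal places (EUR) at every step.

CIF: the seller pays costs through ocean freight and marine insurance to the destination port.
The CIF price already equals the CIF value: 463870.37
Ad valorem component: 463870.37 × 15% = 69580.56
Specific component: 10780 × 0.41 = 4419.80
Import duty = 69580.56 + 4419.80 = 74000.36
Buyer bears: destination terminal 1398.14 + brokerage 369.11 + delivery 263.62 + duty 74000.36 = 76031.23
Landed cost = invoice 463870.37 + 76031.23 = 539901.60

Total landed cost: EUR 539901.60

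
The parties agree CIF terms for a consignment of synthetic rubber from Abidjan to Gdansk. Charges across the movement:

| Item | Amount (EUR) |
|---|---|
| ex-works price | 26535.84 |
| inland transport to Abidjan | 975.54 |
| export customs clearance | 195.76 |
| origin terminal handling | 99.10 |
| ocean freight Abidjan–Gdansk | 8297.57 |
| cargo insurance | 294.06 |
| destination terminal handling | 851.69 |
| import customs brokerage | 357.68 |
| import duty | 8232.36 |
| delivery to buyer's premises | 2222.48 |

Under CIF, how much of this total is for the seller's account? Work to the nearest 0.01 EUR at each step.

CIF: the seller pays costs through ocean freight and marine insurance to the destination port.
Seller's account: goods 26535.84 + inland to port 975.54 + export clearance 195.76 + origin terminal 99.10 + freight 8297.57 + insurance 294.06 = 36397.87
Buyer's account: destination terminal 851.69 + brokerage 357.68 + duty 8232.36 + delivery 2222.48 = 11664.21

Seller's account: EUR 36397.87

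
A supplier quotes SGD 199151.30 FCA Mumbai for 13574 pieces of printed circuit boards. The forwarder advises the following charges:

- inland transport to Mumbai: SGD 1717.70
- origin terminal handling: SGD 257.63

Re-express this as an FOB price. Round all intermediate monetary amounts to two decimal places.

Not relevant to the conversion: inland to port — on the seller under both FCA and FOB; already in the FCA price and stays in the FOB price.
From FCA to FOB, the seller additionally bears: origin terminal.
FOB price = 199151.30 + 257.63 = 199408.93

FOB price: SGD 199408.93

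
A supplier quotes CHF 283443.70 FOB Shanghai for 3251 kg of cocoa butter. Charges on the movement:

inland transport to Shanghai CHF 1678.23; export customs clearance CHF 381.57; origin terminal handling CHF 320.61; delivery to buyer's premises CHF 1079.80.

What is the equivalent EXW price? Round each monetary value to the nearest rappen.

EXW price: CHF 281063.29

Not relevant to the conversion: delivery — on the buyer under both terms; not part of either seller's price.
From FOB to EXW, the seller no longer bears: inland to port, export clearance, origin terminal.
EXW price = 283443.70 − 1678.23 − 381.57 − 320.61 = 281063.29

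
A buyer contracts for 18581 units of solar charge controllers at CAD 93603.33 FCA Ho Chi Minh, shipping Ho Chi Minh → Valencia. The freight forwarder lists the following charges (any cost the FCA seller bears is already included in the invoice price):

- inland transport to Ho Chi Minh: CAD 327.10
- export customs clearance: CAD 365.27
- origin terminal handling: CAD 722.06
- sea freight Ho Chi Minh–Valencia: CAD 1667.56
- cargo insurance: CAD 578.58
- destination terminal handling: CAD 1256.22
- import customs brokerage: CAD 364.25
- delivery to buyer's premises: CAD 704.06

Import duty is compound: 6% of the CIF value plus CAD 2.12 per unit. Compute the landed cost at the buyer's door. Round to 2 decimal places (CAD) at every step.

FCA: the seller delivers export-cleared goods to the carrier; the buyer bears costs from that point.
Already in the invoice (seller's account under FCA): inland to port, export clearance — exclude.
CIF value = FCA price + origin terminal + freight + insurance = 93603.33 + 722.06 + 1667.56 + 578.58 = 96571.53
Ad valorem component: 96571.53 × 6% = 5794.29
Specific component: 18581 × 2.12 = 39391.72
Import duty = 5794.29 + 39391.72 = 45186.01
Buyer bears: origin terminal 722.06 + freight 1667.56 + insurance 578.58 + destination terminal 1256.22 + brokerage 364.25 + delivery 704.06 + duty 45186.01 = 50478.74
Landed cost = invoice 93603.33 + 50478.74 = 144082.07

Total landed cost: CAD 144082.07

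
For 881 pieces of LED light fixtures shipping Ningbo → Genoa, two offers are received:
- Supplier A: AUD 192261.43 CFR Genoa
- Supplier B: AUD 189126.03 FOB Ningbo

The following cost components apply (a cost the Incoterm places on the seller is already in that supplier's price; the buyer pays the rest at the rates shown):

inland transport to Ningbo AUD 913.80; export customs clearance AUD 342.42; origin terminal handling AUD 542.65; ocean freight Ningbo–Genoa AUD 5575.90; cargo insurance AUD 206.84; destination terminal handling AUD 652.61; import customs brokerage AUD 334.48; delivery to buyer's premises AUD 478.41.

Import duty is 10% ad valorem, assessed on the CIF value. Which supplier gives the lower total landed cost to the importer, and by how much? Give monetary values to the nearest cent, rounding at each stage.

Supplier A (CFR):
CIF value = CFR price + insurance = 192261.43 + 206.84 = 192468.27
Import duty = 192468.27 × 10% = 19246.83
Buyer bears (A): 206.84 + 652.61 + 334.48 + 478.41 = 1672.34
Landed cost (A) = invoice 192261.43 + 1672.34 + duty 19246.83 = 213180.60
Supplier B (FOB):
CIF value = FOB price + freight + insurance = 189126.03 + 5575.90 + 206.84 = 194908.77
Import duty = 194908.77 × 10% = 19490.88
Buyer bears (B): 5575.90 + 206.84 + 652.61 + 334.48 + 478.41 = 7248.24
Landed cost (B) = invoice 189126.03 + 7248.24 + duty 19490.88 = 215865.15
Difference = |213180.60 − 215865.15| = 2684.55

Supplier A is cheaper by AUD 2684.55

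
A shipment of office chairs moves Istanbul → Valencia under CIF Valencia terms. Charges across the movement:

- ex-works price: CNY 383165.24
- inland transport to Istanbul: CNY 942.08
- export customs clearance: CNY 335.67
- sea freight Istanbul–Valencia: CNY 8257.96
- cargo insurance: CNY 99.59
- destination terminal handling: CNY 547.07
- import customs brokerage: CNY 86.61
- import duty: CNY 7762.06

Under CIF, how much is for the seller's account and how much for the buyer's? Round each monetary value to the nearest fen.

Seller: CNY 392800.54; buyer: CNY 8395.74

CIF: the seller pays costs through ocean freight and marine insurance to the destination port.
Seller's account: goods 383165.24 + inland to port 942.08 + export clearance 335.67 + freight 8257.96 + insurance 99.59 = 392800.54
Buyer's account: destination terminal 547.07 + brokerage 86.61 + duty 7762.06 = 8395.74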